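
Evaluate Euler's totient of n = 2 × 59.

58

φ(118) = 118 · (1 − 1/2) · (1 − 1/59)
       = 118 · 58/118 = 58.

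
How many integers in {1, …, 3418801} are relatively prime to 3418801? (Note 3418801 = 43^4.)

φ(3418801) = 3418801 · (1 − 1/43)
       = 3418801 · 42/43 = 3339294.

3339294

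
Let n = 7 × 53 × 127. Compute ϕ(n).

φ(47117) = 47117 · (1 − 1/7) · (1 − 1/53) · (1 − 1/127)
       = 47117 · 39312/47117 = 39312.

39312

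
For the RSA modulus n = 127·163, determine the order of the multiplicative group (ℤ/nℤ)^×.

20412

φ(pq) = (p−1)(q−1) = 126 · 162 = 20412.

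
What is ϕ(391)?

Prime factorization: 391 = 17 × 23.
φ(17) = 17 − 1 = 16.
φ(23) = 23 − 1 = 22.
Since φ is multiplicative, φ(391) = 16 · 22 = 352.

352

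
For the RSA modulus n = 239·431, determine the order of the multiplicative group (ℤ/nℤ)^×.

102340

φ(239) = 239 − 1 = 238.
φ(431) = 431 − 1 = 430.
Multiply: 238 · 430 = 102340.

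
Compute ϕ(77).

Factor 77: 77 = 7 × 11.
φ(7) = 7 − 1 = 6.
φ(11) = 11 − 1 = 10.
Since φ is multiplicative, φ(77) = 6 · 10 = 60.

60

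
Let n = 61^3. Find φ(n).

223260

φ(226981) = 226981 · (1 − 1/61)
       = 226981 · 60/61 = 223260.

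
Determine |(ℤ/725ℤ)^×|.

560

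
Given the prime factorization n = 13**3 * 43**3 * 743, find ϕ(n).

116857894608

φ(129784921097) = 129784921097 · (1 − 1/13) · (1 − 1/43) · (1 − 1/743)
       = 129784921097 · 373968/415337 = 116857894608.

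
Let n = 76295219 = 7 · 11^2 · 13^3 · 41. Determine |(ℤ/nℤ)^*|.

φ(76295219) = 76295219 · (1 − 1/7) · (1 − 1/11) · (1 − 1/13) · (1 − 1/41)
       = 76295219 · 28800/41041 = 53539200.

53539200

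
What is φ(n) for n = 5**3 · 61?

6000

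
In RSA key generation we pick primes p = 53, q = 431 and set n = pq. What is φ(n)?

22360

φ(22843) = 22843 · (1 − 1/53) · (1 − 1/431)
       = 22843 · 22360/22843 = 22360.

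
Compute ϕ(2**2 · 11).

20

φ(2^2) = 2^2 − 2^1 = 4 − 2 = 2.
φ(11) = 11 − 1 = 10.
Multiply: 2 · 10 = 20.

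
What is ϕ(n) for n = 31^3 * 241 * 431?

φ(31^3) = 31^3 − 31^2 = 29791 − 961 = 28830.
φ(241) = 241 − 1 = 240.
φ(431) = 431 − 1 = 430.
Multiply: 28830 · 240 · 430 = 2975256000.

2975256000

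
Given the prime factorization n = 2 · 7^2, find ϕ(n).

42

φ(98) = 98 · (1 − 1/2) · (1 − 1/7)
       = 98 · 6/14 = 42.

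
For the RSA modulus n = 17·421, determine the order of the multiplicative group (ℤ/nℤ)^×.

φ(n) = (p − 1)(q − 1) = (17−1)(421−1) = 16·420 = 6720.

6720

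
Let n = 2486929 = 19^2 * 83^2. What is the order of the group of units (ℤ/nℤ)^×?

φ(19^2) = 19^2 − 19^1 = 361 − 19 = 342.
φ(83^2) = 83^1·(83−1) = 83·82 = 6806.
φ(2486929) = 342 × 6806 = 2327652.

2327652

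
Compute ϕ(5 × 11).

φ(5) = 5 − 1 = 4.
φ(11) = 11 − 1 = 10.
φ(55) = 4 × 10 = 40.

40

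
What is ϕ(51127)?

47040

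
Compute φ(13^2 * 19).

φ(3211) = 3211 · (1 − 1/13) · (1 − 1/19)
       = 3211 · 216/247 = 2808.

2808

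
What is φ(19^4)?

φ(130321) = 130321 · (1 − 1/19)
       = 130321 · 18/19 = 123462.

123462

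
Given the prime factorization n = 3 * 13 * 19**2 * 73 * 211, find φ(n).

124104960

φ(3) = 3 − 1 = 2.
φ(13) = 13 − 1 = 12.
φ(19^2) = 19^1·(19−1) = 19·18 = 342.
φ(73) = 73 − 1 = 72.
φ(211) = 211 − 1 = 210.
Since φ is multiplicative, φ(216858837) = 2 · 12 · 342 · 72 · 210 = 124104960.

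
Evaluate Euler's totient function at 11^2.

110

φ(121) = 121 · (1 − 1/11)
       = 121 · 10/11 = 110.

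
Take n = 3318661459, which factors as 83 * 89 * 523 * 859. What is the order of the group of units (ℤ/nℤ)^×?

3231873216

φ(83) = 83 − 1 = 82.
φ(89) = 89 − 1 = 88.
φ(523) = 523 − 1 = 522.
φ(859) = 859 − 1 = 858.
Since φ is multiplicative, φ(3318661459) = 82 · 88 · 522 · 858 = 3231873216.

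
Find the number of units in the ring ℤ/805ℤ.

528

Factor 805: 805 = 5 · 7 · 23.
φ(805) = 805 · (1 − 1/5) · (1 − 1/7) · (1 − 1/23)
       = 805 · 528/805 = 528.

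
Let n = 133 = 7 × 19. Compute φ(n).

108

φ(133) = 133 · (1 − 1/7) · (1 − 1/19)
       = 133 · 108/133 = 108.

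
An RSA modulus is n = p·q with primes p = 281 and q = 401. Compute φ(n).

φ(112681) = 112681 · (1 − 1/281) · (1 − 1/401)
       = 112681 · 112000/112681 = 112000.

112000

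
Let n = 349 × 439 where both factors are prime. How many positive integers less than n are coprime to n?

152424

φ(pq) = (p−1)(q−1) = 348 · 438 = 152424.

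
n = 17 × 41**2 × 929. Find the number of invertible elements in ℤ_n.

24350720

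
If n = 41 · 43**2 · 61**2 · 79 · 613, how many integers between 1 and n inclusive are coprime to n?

φ(13660544290403) = 13660544290403 · (1 − 1/41) · (1 − 1/43) · (1 − 1/61) · (1 − 1/79) · (1 − 1/613)
       = 13660544290403 · 4811788800/5207984861 = 12621322022400.

12621322022400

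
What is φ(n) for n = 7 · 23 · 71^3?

φ(7) = 7 − 1 = 6.
φ(23) = 23 − 1 = 22.
φ(71^3) = 71^3 − 71^2 = 357911 − 5041 = 352870.
Multiply: 6 · 22 · 352870 = 46578840.

46578840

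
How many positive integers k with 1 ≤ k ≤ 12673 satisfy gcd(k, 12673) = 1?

Prime factorization: 12673 = 19 · 23 · 29.
φ(12673) = 12673 · (1 − 1/19) · (1 − 1/23) · (1 − 1/29)
       = 12673 · 11088/12673 = 11088.

11088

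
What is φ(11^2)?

φ(121) = 121 · (1 − 1/11)
       = 121 · 10/11 = 110.

110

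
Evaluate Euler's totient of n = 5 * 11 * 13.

φ(5) = 5 − 1 = 4.
φ(11) = 11 − 1 = 10.
φ(13) = 13 − 1 = 12.
φ(715) = 4 × 10 × 12 = 480.

480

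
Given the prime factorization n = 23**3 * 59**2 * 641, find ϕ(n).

φ(27148482607) = 27148482607 · (1 − 1/23) · (1 − 1/59) · (1 − 1/641)
       = 27148482607 · 816640/869837 = 25488151040.

25488151040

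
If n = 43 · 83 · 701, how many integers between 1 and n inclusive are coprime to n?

2410800

φ(2501869) = 2501869 · (1 − 1/43) · (1 − 1/83) · (1 − 1/701)
       = 2501869 · 2410800/2501869 = 2410800.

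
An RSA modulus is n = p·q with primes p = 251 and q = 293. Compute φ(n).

φ(251) = 251 − 1 = 250.
φ(293) = 293 − 1 = 292.
φ(73543) = 250 × 292 = 73000.

73000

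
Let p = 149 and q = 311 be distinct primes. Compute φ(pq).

45880

For distinct primes, φ(pq) = (p−1)(q−1) = 148 × 310 = 45880.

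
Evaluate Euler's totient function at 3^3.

18

φ(3^3) = 3^2·(3−1) = 9·2 = 18.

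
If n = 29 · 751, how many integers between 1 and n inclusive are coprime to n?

21000

φ(29) = 29 − 1 = 28.
φ(751) = 751 − 1 = 750.
φ(21779) = 28 × 750 = 21000.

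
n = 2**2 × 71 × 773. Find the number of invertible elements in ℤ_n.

108080

φ(2^2) = 2^2 − 2^1 = 4 − 2 = 2.
φ(71) = 71 − 1 = 70.
φ(773) = 773 − 1 = 772.
Multiply: 2 · 70 · 772 = 108080.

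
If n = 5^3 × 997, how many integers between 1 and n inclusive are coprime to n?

99600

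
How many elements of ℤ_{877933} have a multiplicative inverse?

665280

877933 = 7^2 * 19 * 23 * 41.
φ(7^2) = 7^2 − 7^1 = 49 − 7 = 42.
φ(19) = 19 − 1 = 18.
φ(23) = 23 − 1 = 22.
φ(41) = 41 − 1 = 40.
Since φ is multiplicative, φ(877933) = 42 · 18 · 22 · 40 = 665280.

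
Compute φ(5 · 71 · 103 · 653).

φ(23876945) = 23876945 · (1 − 1/5) · (1 − 1/71) · (1 − 1/103) · (1 − 1/653)
       = 23876945 · 18621120/23876945 = 18621120.

18621120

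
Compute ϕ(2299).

Factor 2299: 2299 = 11^2 · 19.
φ(2299) = 2299 · (1 − 1/11) · (1 − 1/19)
       = 2299 · 180/209 = 1980.

1980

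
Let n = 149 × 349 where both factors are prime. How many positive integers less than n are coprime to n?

51504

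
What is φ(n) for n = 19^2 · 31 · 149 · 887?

1345373280

φ(19^2) = 19^1·(19−1) = 19·18 = 342.
φ(31) = 31 − 1 = 30.
φ(149) = 149 − 1 = 148.
φ(887) = 887 − 1 = 886.
Multiply: 342 · 30 · 148 · 886 = 1345373280.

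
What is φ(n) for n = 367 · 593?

φ(217631) = 217631 · (1 − 1/367) · (1 − 1/593)
       = 217631 · 216672/217631 = 216672.

216672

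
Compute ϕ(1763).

1680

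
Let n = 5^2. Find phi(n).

φ(25) = 25 · (1 − 1/5)
       = 25 · 4/5 = 20.

20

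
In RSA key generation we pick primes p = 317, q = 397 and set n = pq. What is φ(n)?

125136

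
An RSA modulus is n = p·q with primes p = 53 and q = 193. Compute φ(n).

9984

For distinct primes, φ(pq) = (p−1)(q−1) = 52 × 192 = 9984.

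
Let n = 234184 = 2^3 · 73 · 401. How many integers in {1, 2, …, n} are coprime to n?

115200

φ(234184) = 234184 · (1 − 1/2) · (1 − 1/73) · (1 − 1/401)
       = 234184 · 28800/58546 = 115200.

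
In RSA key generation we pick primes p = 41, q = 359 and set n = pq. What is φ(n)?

φ(n) = (p − 1)(q − 1) = (41−1)(359−1) = 40·358 = 14320.

14320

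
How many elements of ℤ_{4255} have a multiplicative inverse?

3168

Factor 4255: 4255 = 5 · 23 · 37.
φ(4255) = 4255 · (1 − 1/5) · (1 − 1/23) · (1 − 1/37)
       = 4255 · 3168/4255 = 3168.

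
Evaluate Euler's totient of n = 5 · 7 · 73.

1728

φ(2555) = 2555 · (1 − 1/5) · (1 − 1/7) · (1 − 1/73)
       = 2555 · 1728/2555 = 1728.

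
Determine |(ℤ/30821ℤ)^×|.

24192

Factor 30821: 30821 = 7**2 × 17 × 37.
φ(7^2) = 7^2 − 7^1 = 49 − 7 = 42.
φ(17) = 17 − 1 = 16.
φ(37) = 37 − 1 = 36.
φ(30821) = 42 × 16 × 36 = 24192.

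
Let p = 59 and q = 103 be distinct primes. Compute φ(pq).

φ(59) = 59 − 1 = 58.
φ(103) = 103 − 1 = 102.
φ(6077) = 58 × 102 = 5916.

5916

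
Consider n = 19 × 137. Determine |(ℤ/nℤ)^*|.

2448

φ(2603) = 2603 · (1 − 1/19) · (1 − 1/137)
       = 2603 · 2448/2603 = 2448.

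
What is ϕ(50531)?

44616

Prime factorization: 50531 = 13^3 × 23.
φ(50531) = 50531 · (1 − 1/13) · (1 − 1/23)
       = 50531 · 264/299 = 44616.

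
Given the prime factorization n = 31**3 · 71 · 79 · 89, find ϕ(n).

φ(31^3) = 31^2·(31−1) = 961·30 = 28830.
φ(71) = 71 − 1 = 70.
φ(79) = 79 − 1 = 78.
φ(89) = 89 − 1 = 88.
Since φ is multiplicative, φ(14871696991) = 28830 · 70 · 78 · 88 = 13852238400.

13852238400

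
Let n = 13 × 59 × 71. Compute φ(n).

φ(54457) = 54457 · (1 − 1/13) · (1 − 1/59) · (1 − 1/71)
       = 54457 · 48720/54457 = 48720.

48720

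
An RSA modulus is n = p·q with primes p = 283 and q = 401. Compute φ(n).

For distinct primes, φ(pq) = (p−1)(q−1) = 282 × 400 = 112800.

112800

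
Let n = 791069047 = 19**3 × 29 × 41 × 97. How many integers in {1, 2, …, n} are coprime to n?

φ(19^3) = 19^2·(19−1) = 361·18 = 6498.
φ(29) = 29 − 1 = 28.
φ(41) = 41 − 1 = 40.
φ(97) = 97 − 1 = 96.
Since φ is multiplicative, φ(791069047) = 6498 · 28 · 40 · 96 = 698664960.

698664960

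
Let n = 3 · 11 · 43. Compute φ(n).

840

φ(1419) = 1419 · (1 − 1/3) · (1 − 1/11) · (1 − 1/43)
       = 1419 · 840/1419 = 840.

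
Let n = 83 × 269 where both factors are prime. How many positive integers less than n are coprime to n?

21976

φ(n) = (p − 1)(q − 1) = (83−1)(269−1) = 82·268 = 21976.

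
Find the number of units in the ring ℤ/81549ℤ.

Factor 81549: 81549 = 3**2 * 13 * 17 * 41.
φ(81549) = 81549 · (1 − 1/3) · (1 − 1/13) · (1 − 1/17) · (1 − 1/41)
       = 81549 · 15360/27183 = 46080.

46080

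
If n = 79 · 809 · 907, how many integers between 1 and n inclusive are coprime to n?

57099744

φ(57967277) = 57967277 · (1 − 1/79) · (1 − 1/809) · (1 − 1/907)
       = 57967277 · 57099744/57967277 = 57099744.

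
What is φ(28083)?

15840

28083 = 3 * 11 * 23 * 37.
φ(28083) = 28083 · (1 − 1/3) · (1 − 1/11) · (1 − 1/23) · (1 − 1/37)
       = 28083 · 15840/28083 = 15840.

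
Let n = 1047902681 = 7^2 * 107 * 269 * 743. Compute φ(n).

885306912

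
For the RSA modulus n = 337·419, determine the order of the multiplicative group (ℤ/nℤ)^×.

φ(n) = (p − 1)(q − 1) = (337−1)(419−1) = 336·418 = 140448.

140448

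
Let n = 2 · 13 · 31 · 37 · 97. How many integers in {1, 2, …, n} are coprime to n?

1244160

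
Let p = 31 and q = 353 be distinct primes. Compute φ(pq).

10560

For distinct primes, φ(pq) = (p−1)(q−1) = 30 × 352 = 10560.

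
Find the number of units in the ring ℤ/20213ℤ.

First factor: 20213 = 17 * 29 * 41.
φ(20213) = 20213 · (1 − 1/17) · (1 − 1/29) · (1 − 1/41)
       = 20213 · 17920/20213 = 17920.

17920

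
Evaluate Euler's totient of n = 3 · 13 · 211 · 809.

4072320

φ(3) = 3 − 1 = 2.
φ(13) = 13 − 1 = 12.
φ(211) = 211 − 1 = 210.
φ(809) = 809 − 1 = 808.
φ(6657261) = 2 × 12 × 210 × 808 = 4072320.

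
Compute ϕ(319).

280

319 = 11 · 29.
φ(11) = 11 − 1 = 10.
φ(29) = 29 − 1 = 28.
Multiply: 10 · 28 = 280.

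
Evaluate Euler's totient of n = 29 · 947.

26488

φ(27463) = 27463 · (1 − 1/29) · (1 − 1/947)
       = 27463 · 26488/27463 = 26488.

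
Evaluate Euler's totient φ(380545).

First factor: 380545 = 5 × 11^2 × 17 × 37.
φ(380545) = 380545 · (1 − 1/5) · (1 − 1/11) · (1 − 1/17) · (1 − 1/37)
       = 380545 · 23040/34595 = 253440.

253440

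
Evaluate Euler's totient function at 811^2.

656910

φ(657721) = 657721 · (1 − 1/811)
       = 657721 · 810/811 = 656910.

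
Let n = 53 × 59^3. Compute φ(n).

φ(53) = 53 − 1 = 52.
φ(59^3) = 59^3 − 59^2 = 205379 − 3481 = 201898.
Multiply: 52 · 201898 = 10498696.

10498696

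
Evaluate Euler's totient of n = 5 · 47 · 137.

25024

φ(32195) = 32195 · (1 − 1/5) · (1 − 1/47) · (1 − 1/137)
       = 32195 · 25024/32195 = 25024.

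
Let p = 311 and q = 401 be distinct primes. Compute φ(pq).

φ(124711) = 124711 · (1 − 1/311) · (1 − 1/401)
       = 124711 · 124000/124711 = 124000.

124000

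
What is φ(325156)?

325156 = 2^2 * 13^3 * 37.
φ(325156) = 325156 · (1 − 1/2) · (1 − 1/13) · (1 − 1/37)
       = 325156 · 432/962 = 146016.

146016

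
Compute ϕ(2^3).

4

φ(2^3) = 2^2·(2−1) = 4·1 = 4.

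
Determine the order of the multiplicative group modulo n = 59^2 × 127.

φ(442087) = 442087 · (1 − 1/59) · (1 − 1/127)
       = 442087 · 7308/7493 = 431172.

431172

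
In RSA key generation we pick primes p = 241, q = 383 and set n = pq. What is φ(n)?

91680

φ(n) = (p − 1)(q − 1) = (241−1)(383−1) = 240·382 = 91680.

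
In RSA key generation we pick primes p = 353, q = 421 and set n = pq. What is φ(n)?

147840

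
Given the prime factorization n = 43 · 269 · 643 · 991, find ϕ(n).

7154088480

φ(7370642771) = 7370642771 · (1 − 1/43) · (1 − 1/269) · (1 − 1/643) · (1 − 1/991)
       = 7370642771 · 7154088480/7370642771 = 7154088480.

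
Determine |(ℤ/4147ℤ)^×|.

Factor 4147: 4147 = 11 * 13 * 29.
φ(4147) = 4147 · (1 − 1/11) · (1 − 1/13) · (1 − 1/29)
       = 4147 · 3360/4147 = 3360.

3360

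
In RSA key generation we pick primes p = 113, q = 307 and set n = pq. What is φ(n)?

φ(pq) = (p−1)(q−1) = 112 · 306 = 34272.

34272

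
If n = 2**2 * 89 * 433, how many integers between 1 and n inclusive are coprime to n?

76032

φ(2^2) = 2^2 − 2^1 = 4 − 2 = 2.
φ(89) = 89 − 1 = 88.
φ(433) = 433 − 1 = 432.
Multiply: 2 · 88 · 432 = 76032.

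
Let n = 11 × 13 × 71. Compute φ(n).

φ(11) = 11 − 1 = 10.
φ(13) = 13 − 1 = 12.
φ(71) = 71 − 1 = 70.
φ(10153) = 10 × 12 × 70 = 8400.

8400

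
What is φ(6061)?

First factor: 6061 = 11 * 19 * 29.
φ(11) = 11 − 1 = 10.
φ(19) = 19 − 1 = 18.
φ(29) = 29 − 1 = 28.
Multiply: 10 · 18 · 28 = 5040.

5040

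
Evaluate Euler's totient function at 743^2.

551306

φ(743^2) = 743^2 − 743^1 = 552049 − 743 = 551306.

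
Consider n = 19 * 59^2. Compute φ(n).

φ(19) = 19 − 1 = 18.
φ(59^2) = 59^1·(59−1) = 59·58 = 3422.
Since φ is multiplicative, φ(66139) = 18 · 3422 = 61596.

61596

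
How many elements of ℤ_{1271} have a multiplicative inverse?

Factor 1271: 1271 = 31 * 41.
φ(31) = 31 − 1 = 30.
φ(41) = 41 − 1 = 40.
Since φ is multiplicative, φ(1271) = 30 · 40 = 1200.

1200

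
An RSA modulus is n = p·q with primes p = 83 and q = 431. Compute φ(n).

φ(35773) = 35773 · (1 − 1/83) · (1 − 1/431)
       = 35773 · 35260/35773 = 35260.

35260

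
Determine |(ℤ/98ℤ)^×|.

Prime factorization: 98 = 2 * 7^2.
φ(2) = 2 − 1 = 1.
φ(7^2) = 7^1·(7−1) = 7·6 = 42.
φ(98) = 1 × 42 = 42.

42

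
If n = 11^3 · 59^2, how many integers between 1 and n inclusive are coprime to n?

4140620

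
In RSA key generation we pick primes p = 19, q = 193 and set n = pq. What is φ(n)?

3456

For distinct primes, φ(pq) = (p−1)(q−1) = 18 × 192 = 3456.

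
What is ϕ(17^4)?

78608

φ(83521) = 83521 · (1 − 1/17)
       = 83521 · 16/17 = 78608.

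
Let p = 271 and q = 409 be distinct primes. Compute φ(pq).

110160

φ(pq) = (p−1)(q−1) = 270 · 408 = 110160.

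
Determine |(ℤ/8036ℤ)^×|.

3360

8036 = 2^2 * 7^2 * 41.
φ(2^2) = 2^1·(2−1) = 2·1 = 2.
φ(7^2) = 7^2 − 7^1 = 49 − 7 = 42.
φ(41) = 41 − 1 = 40.
Since φ is multiplicative, φ(8036) = 2 · 42 · 40 = 3360.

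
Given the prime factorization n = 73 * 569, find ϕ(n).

40896

φ(73) = 73 − 1 = 72.
φ(569) = 569 − 1 = 568.
φ(41537) = 72 × 568 = 40896.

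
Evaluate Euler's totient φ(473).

Factor 473: 473 = 11 × 43.
φ(11) = 11 − 1 = 10.
φ(43) = 43 − 1 = 42.
Since φ is multiplicative, φ(473) = 10 · 42 = 420.

420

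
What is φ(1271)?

1200

Factor 1271: 1271 = 31 · 41.
φ(31) = 31 − 1 = 30.
φ(41) = 41 − 1 = 40.
φ(1271) = 30 × 40 = 1200.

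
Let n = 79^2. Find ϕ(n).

6162

φ(79^2) = 79^2 − 79^1 = 6241 − 79 = 6162.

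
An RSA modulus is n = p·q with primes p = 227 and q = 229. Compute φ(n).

51528

For distinct primes, φ(pq) = (p−1)(q−1) = 226 × 228 = 51528.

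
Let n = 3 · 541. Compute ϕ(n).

φ(3) = 3 − 1 = 2.
φ(541) = 541 − 1 = 540.
Since φ is multiplicative, φ(1623) = 2 · 540 = 1080.

1080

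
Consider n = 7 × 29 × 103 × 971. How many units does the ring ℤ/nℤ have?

φ(20302639) = 20302639 · (1 − 1/7) · (1 − 1/29) · (1 − 1/103) · (1 − 1/971)
       = 20302639 · 16621920/20302639 = 16621920.

16621920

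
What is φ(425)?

Factor 425: 425 = 5**2 * 17.
φ(5^2) = 5^2 − 5^1 = 25 − 5 = 20.
φ(17) = 17 − 1 = 16.
Since φ is multiplicative, φ(425) = 20 · 16 = 320.

320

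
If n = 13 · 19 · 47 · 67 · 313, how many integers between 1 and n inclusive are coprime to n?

204602112

φ(243452339) = 243452339 · (1 − 1/13) · (1 − 1/19) · (1 − 1/47) · (1 − 1/67) · (1 − 1/313)
       = 243452339 · 204602112/243452339 = 204602112.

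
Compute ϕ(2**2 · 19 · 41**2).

59040

φ(127756) = 127756 · (1 − 1/2) · (1 − 1/19) · (1 − 1/41)
       = 127756 · 720/1558 = 59040.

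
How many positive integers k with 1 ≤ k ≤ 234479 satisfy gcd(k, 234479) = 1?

181440

Prime factorization: 234479 = 7 · 19 · 41 · 43.
φ(7) = 7 − 1 = 6.
φ(19) = 19 − 1 = 18.
φ(41) = 41 − 1 = 40.
φ(43) = 43 − 1 = 42.
φ(234479) = 6 × 18 × 40 × 42 = 181440.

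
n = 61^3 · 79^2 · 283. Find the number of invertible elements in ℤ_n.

387955329840

φ(400894523143) = 400894523143 · (1 − 1/61) · (1 − 1/79) · (1 − 1/283)
       = 400894523143 · 1319760/1363777 = 387955329840.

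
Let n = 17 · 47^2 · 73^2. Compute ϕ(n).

φ(200119937) = 200119937 · (1 − 1/17) · (1 − 1/47) · (1 − 1/73)
       = 200119937 · 52992/58327 = 181815552.

181815552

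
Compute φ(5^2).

20

φ(5^2) = 5^1·(5−1) = 5·4 = 20.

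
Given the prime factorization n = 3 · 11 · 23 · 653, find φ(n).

286880

φ(495627) = 495627 · (1 − 1/3) · (1 − 1/11) · (1 − 1/23) · (1 − 1/653)
       = 495627 · 286880/495627 = 286880.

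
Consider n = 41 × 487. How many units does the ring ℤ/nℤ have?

φ(41) = 41 − 1 = 40.
φ(487) = 487 − 1 = 486.
Multiply: 40 · 486 = 19440.

19440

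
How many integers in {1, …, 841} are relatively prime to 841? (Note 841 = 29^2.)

812

φ(841) = 841 · (1 − 1/29)
       = 841 · 28/29 = 812.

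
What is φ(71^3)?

φ(357911) = 357911 · (1 − 1/71)
       = 357911 · 70/71 = 352870.

352870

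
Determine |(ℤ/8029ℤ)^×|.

6480

First factor: 8029 = 7 · 31 · 37.
φ(7) = 7 − 1 = 6.
φ(31) = 31 − 1 = 30.
φ(37) = 37 − 1 = 36.
Multiply: 6 · 30 · 36 = 6480.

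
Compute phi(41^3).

φ(68921) = 68921 · (1 − 1/41)
       = 68921 · 40/41 = 67240.

67240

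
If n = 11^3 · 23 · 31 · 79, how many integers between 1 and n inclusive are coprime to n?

φ(74971237) = 74971237 · (1 − 1/11) · (1 − 1/23) · (1 − 1/31) · (1 − 1/79)
       = 74971237 · 514800/619597 = 62290800.

62290800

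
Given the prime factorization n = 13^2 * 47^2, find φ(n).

337272

φ(373321) = 373321 · (1 − 1/13) · (1 − 1/47)
       = 373321 · 552/611 = 337272.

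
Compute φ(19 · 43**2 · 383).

φ(13455173) = 13455173 · (1 − 1/19) · (1 − 1/43) · (1 − 1/383)
       = 13455173 · 288792/312911 = 12418056.

12418056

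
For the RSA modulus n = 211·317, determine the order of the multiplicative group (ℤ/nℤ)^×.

φ(66887) = 66887 · (1 − 1/211) · (1 − 1/317)
       = 66887 · 66360/66887 = 66360.

66360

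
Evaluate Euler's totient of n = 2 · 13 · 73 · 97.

φ(2) = 2 − 1 = 1.
φ(13) = 13 − 1 = 12.
φ(73) = 73 − 1 = 72.
φ(97) = 97 − 1 = 96.
Since φ is multiplicative, φ(184106) = 1 · 12 · 72 · 96 = 82944.

82944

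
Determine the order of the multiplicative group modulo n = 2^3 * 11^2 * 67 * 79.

φ(5123624) = 5123624 · (1 − 1/2) · (1 − 1/11) · (1 − 1/67) · (1 − 1/79)
       = 5123624 · 51480/116446 = 2265120.

2265120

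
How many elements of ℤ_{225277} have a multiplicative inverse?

225277 = 13**2 × 31 × 43.
φ(225277) = 225277 · (1 − 1/13) · (1 − 1/31) · (1 − 1/43)
       = 225277 · 15120/17329 = 196560.

196560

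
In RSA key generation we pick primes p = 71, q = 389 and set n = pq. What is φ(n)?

φ(71) = 71 − 1 = 70.
φ(389) = 389 − 1 = 388.
φ(27619) = 70 × 388 = 27160.

27160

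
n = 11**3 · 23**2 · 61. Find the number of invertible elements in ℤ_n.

φ(42950039) = 42950039 · (1 − 1/11) · (1 − 1/23) · (1 − 1/61)
       = 42950039 · 13200/15433 = 36735600.

36735600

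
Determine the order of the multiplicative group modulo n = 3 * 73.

144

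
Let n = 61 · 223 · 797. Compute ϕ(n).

10602720

φ(10841591) = 10841591 · (1 − 1/61) · (1 − 1/223) · (1 − 1/797)
       = 10841591 · 10602720/10841591 = 10602720.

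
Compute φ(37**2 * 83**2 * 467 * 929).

3920397129216

φ(37^2) = 37^2 − 37^1 = 1369 − 37 = 1332.
φ(83^2) = 83^1·(83−1) = 83·82 = 6806.
φ(467) = 467 − 1 = 466.
φ(929) = 929 − 1 = 928.
φ(4091591120563) = 1332 × 6806 × 466 × 928 = 3920397129216.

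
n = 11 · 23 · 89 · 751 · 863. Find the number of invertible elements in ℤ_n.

φ(11) = 11 − 1 = 10.
φ(23) = 23 − 1 = 22.
φ(89) = 89 − 1 = 88.
φ(751) = 751 − 1 = 750.
φ(863) = 863 − 1 = 862.
φ(14593560421) = 10 × 22 × 88 × 750 × 862 = 12516240000.

12516240000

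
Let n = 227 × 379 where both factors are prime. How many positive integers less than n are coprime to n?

85428

φ(pq) = (p−1)(q−1) = 226 · 378 = 85428.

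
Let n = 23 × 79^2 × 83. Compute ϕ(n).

11116248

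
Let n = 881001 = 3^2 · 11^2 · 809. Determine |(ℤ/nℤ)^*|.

φ(3^2) = 3^2 − 3^1 = 9 − 3 = 6.
φ(11^2) = 11^2 − 11^1 = 121 − 11 = 110.
φ(809) = 809 − 1 = 808.
Since φ is multiplicative, φ(881001) = 6 · 110 · 808 = 533280.

533280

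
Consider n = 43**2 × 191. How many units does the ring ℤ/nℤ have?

343140

φ(353159) = 353159 · (1 − 1/43) · (1 − 1/191)
       = 353159 · 7980/8213 = 343140.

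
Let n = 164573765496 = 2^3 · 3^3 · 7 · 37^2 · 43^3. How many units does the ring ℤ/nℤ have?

44686276992

φ(2^3) = 2^2·(2−1) = 4·1 = 4.
φ(3^3) = 3^3 − 3^2 = 27 − 9 = 18.
φ(7) = 7 − 1 = 6.
φ(37^2) = 37^1·(37−1) = 37·36 = 1332.
φ(43^3) = 43^2·(43−1) = 1849·42 = 77658.
Multiply: 4 · 18 · 6 · 1332 · 77658 = 44686276992.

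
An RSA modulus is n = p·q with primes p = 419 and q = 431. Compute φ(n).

179740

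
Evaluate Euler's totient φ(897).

528

First factor: 897 = 3 · 13 · 23.
φ(3) = 3 − 1 = 2.
φ(13) = 13 − 1 = 12.
φ(23) = 23 − 1 = 22.
Multiply: 2 · 12 · 22 = 528.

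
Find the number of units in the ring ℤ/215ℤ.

Prime factorization: 215 = 5 · 43.
φ(5) = 5 − 1 = 4.
φ(43) = 43 − 1 = 42.
φ(215) = 4 × 42 = 168.

168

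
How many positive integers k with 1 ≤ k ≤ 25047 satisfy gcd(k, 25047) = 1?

14520

First factor: 25047 = 3**2 · 11**2 · 23.
φ(25047) = 25047 · (1 − 1/3) · (1 − 1/11) · (1 − 1/23)
       = 25047 · 440/759 = 14520.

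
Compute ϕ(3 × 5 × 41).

320

φ(3) = 3 − 1 = 2.
φ(5) = 5 − 1 = 4.
φ(41) = 41 − 1 = 40.
Multiply: 2 · 4 · 40 = 320.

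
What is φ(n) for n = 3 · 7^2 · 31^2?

φ(3) = 3 − 1 = 2.
φ(7^2) = 7^2 − 7^1 = 49 − 7 = 42.
φ(31^2) = 31^2 − 31^1 = 961 − 31 = 930.
Since φ is multiplicative, φ(141267) = 2 · 42 · 930 = 78120.

78120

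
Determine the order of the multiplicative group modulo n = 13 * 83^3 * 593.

φ(13) = 13 − 1 = 12.
φ(83^3) = 83^3 − 83^2 = 571787 − 6889 = 564898.
φ(593) = 593 − 1 = 592.
Since φ is multiplicative, φ(4407905983) = 12 · 564898 · 592 = 4013035392.

4013035392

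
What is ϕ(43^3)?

φ(79507) = 79507 · (1 − 1/43)
       = 79507 · 42/43 = 77658.

77658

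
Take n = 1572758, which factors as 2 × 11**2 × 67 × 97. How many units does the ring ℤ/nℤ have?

φ(2) = 2 − 1 = 1.
φ(11^2) = 11^1·(11−1) = 11·10 = 110.
φ(67) = 67 − 1 = 66.
φ(97) = 97 − 1 = 96.
Multiply: 1 · 110 · 66 · 96 = 696960.

696960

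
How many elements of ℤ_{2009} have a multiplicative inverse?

1680

2009 = 7**2 · 41.
φ(7^2) = 7^2 − 7^1 = 49 − 7 = 42.
φ(41) = 41 − 1 = 40.
φ(2009) = 42 × 40 = 1680.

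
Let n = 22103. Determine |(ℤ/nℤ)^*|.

20460

Factor 22103: 22103 = 23 * 31**2.
φ(23) = 23 − 1 = 22.
φ(31^2) = 31^1·(31−1) = 31·30 = 930.
φ(22103) = 22 × 930 = 20460.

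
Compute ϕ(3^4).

54

φ(3^4) = 3^4 − 3^3 = 81 − 27 = 54.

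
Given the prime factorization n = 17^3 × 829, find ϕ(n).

3828672

φ(17^3) = 17^2·(17−1) = 289·16 = 4624.
φ(829) = 829 − 1 = 828.
Multiply: 4624 · 828 = 3828672.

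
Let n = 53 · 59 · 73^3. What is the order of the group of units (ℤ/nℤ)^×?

1157203008

φ(1216456159) = 1216456159 · (1 − 1/53) · (1 − 1/59) · (1 − 1/73)
       = 1216456159 · 217152/228271 = 1157203008.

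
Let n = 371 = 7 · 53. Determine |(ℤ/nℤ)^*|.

312

φ(371) = 371 · (1 − 1/7) · (1 − 1/53)
       = 371 · 312/371 = 312.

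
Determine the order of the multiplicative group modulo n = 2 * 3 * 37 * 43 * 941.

2842560

φ(8982786) = 8982786 · (1 − 1/2) · (1 − 1/3) · (1 − 1/37) · (1 − 1/43) · (1 − 1/941)
       = 8982786 · 2842560/8982786 = 2842560.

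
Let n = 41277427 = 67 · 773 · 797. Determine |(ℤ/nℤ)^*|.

φ(41277427) = 41277427 · (1 − 1/67) · (1 − 1/773) · (1 − 1/797)
       = 41277427 · 40557792/41277427 = 40557792.

40557792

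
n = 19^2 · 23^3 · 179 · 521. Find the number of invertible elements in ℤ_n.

368406941760

φ(409620293333) = 409620293333 · (1 − 1/19) · (1 − 1/23) · (1 − 1/179) · (1 − 1/521)
       = 409620293333 · 36653760/40754183 = 368406941760.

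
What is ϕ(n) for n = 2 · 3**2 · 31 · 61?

φ(34038) = 34038 · (1 − 1/2) · (1 − 1/3) · (1 − 1/31) · (1 − 1/61)
       = 34038 · 3600/11346 = 10800.

10800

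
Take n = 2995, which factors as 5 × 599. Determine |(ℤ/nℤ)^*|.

2392

φ(2995) = 2995 · (1 − 1/5) · (1 − 1/599)
       = 2995 · 2392/2995 = 2392.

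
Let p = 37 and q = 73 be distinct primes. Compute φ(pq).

2592

φ(n) = (p − 1)(q − 1) = (37−1)(73−1) = 36·72 = 2592.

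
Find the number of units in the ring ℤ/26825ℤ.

20160

26825 = 5^2 · 29 · 37.
φ(26825) = 26825 · (1 − 1/5) · (1 − 1/29) · (1 − 1/37)
       = 26825 · 4032/5365 = 20160.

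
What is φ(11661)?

Prime factorization: 11661 = 3 * 13**2 * 23.
φ(11661) = 11661 · (1 − 1/3) · (1 − 1/13) · (1 − 1/23)
       = 11661 · 528/897 = 6864.

6864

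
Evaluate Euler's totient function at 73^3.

φ(389017) = 389017 · (1 − 1/73)
       = 389017 · 72/73 = 383688.

383688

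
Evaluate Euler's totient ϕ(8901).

5544

8901 = 3^2 × 23 × 43.
φ(8901) = 8901 · (1 − 1/3) · (1 − 1/23) · (1 − 1/43)
       = 8901 · 1848/2967 = 5544.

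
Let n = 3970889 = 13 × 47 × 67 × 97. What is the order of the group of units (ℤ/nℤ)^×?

3497472

φ(13) = 13 − 1 = 12.
φ(47) = 47 − 1 = 46.
φ(67) = 67 − 1 = 66.
φ(97) = 97 − 1 = 96.
Multiply: 12 · 46 · 66 · 96 = 3497472.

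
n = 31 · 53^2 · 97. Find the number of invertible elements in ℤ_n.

7937280

φ(31) = 31 − 1 = 30.
φ(53^2) = 53^1·(53−1) = 53·52 = 2756.
φ(97) = 97 − 1 = 96.
Since φ is multiplicative, φ(8446663) = 30 · 2756 · 96 = 7937280.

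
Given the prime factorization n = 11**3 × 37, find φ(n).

43560

φ(11^3) = 11^3 − 11^2 = 1331 − 121 = 1210.
φ(37) = 37 − 1 = 36.
φ(49247) = 1210 × 36 = 43560.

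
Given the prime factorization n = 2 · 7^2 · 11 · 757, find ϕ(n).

φ(816046) = 816046 · (1 − 1/2) · (1 − 1/7) · (1 − 1/11) · (1 − 1/757)
       = 816046 · 45360/116578 = 317520.

317520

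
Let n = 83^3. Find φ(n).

φ(571787) = 571787 · (1 − 1/83)
       = 571787 · 82/83 = 564898.

564898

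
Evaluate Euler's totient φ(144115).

144115 = 5 * 19 * 37 * 41.
φ(5) = 5 − 1 = 4.
φ(19) = 19 − 1 = 18.
φ(37) = 37 − 1 = 36.
φ(41) = 41 − 1 = 40.
Since φ is multiplicative, φ(144115) = 4 · 18 · 36 · 40 = 103680.

103680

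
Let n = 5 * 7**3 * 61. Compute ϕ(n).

φ(104615) = 104615 · (1 − 1/5) · (1 − 1/7) · (1 − 1/61)
       = 104615 · 1440/2135 = 70560.

70560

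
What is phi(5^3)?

φ(5^3) = 5^2·(5−1) = 25·4 = 100.

100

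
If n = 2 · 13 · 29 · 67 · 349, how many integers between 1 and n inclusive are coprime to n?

7717248

φ(2) = 2 − 1 = 1.
φ(13) = 13 − 1 = 12.
φ(29) = 29 − 1 = 28.
φ(67) = 67 − 1 = 66.
φ(349) = 349 − 1 = 348.
φ(17630782) = 1 × 12 × 28 × 66 × 348 = 7717248.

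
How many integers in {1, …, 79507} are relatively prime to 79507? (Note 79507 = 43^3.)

φ(43^3) = 43^2·(43−1) = 1849·42 = 77658.

77658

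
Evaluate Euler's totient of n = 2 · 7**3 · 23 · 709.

φ(2) = 2 − 1 = 1.
φ(7^3) = 7^3 − 7^2 = 343 − 49 = 294.
φ(23) = 23 − 1 = 22.
φ(709) = 709 − 1 = 708.
Multiply: 1 · 294 · 22 · 708 = 4579344.

4579344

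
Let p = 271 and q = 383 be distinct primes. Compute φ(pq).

103140

For distinct primes, φ(pq) = (p−1)(q−1) = 270 × 382 = 103140.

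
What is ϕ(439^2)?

φ(439^2) = 439^1·(439−1) = 439·438 = 192282.

192282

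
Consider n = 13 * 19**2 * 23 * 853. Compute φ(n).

φ(92071967) = 92071967 · (1 − 1/13) · (1 − 1/19) · (1 − 1/23) · (1 − 1/853)
       = 92071967 · 4048704/4845893 = 76925376.

76925376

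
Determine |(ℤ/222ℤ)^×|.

72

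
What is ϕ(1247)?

Factor 1247: 1247 = 29 × 43.
φ(1247) = 1247 · (1 − 1/29) · (1 − 1/43)
       = 1247 · 1176/1247 = 1176.

1176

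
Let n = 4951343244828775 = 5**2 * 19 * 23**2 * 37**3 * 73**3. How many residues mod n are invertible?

3444587198046720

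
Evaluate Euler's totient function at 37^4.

φ(37^4) = 37^3·(37−1) = 50653·36 = 1823508.

1823508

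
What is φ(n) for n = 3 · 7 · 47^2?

φ(3) = 3 − 1 = 2.
φ(7) = 7 − 1 = 6.
φ(47^2) = 47^1·(47−1) = 47·46 = 2162.
Since φ is multiplicative, φ(46389) = 2 · 6 · 2162 = 25944.

25944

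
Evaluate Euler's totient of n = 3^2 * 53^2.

φ(3^2) = 3^2 − 3^1 = 9 − 3 = 6.
φ(53^2) = 53^1·(53−1) = 53·52 = 2756.
Multiply: 6 · 2756 = 16536.

16536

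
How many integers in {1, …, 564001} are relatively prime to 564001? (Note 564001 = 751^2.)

563250

φ(751^2) = 751^2 − 751^1 = 564001 − 751 = 563250.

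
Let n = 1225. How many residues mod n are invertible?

1225 = 5**2 × 7**2.
φ(5^2) = 5^1·(5−1) = 5·4 = 20.
φ(7^2) = 7^1·(7−1) = 7·6 = 42.
φ(1225) = 20 × 42 = 840.

840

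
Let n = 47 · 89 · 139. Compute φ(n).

558624

φ(581437) = 581437 · (1 − 1/47) · (1 − 1/89) · (1 − 1/139)
       = 581437 · 558624/581437 = 558624.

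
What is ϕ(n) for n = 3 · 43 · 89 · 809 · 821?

4897643520

φ(7625553909) = 7625553909 · (1 − 1/3) · (1 − 1/43) · (1 − 1/89) · (1 − 1/809) · (1 − 1/821)
       = 7625553909 · 4897643520/7625553909 = 4897643520.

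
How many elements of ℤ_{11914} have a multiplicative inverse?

Factor 11914: 11914 = 2 × 7 × 23 × 37.
φ(2) = 2 − 1 = 1.
φ(7) = 7 − 1 = 6.
φ(23) = 23 − 1 = 22.
φ(37) = 37 − 1 = 36.
Multiply: 1 · 6 · 22 · 36 = 4752.

4752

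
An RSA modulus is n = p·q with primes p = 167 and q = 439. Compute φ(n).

φ(n) = (p − 1)(q − 1) = (167−1)(439−1) = 166·438 = 72708.

72708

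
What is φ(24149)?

24149 = 19 · 31 · 41.
φ(24149) = 24149 · (1 − 1/19) · (1 − 1/31) · (1 − 1/41)
       = 24149 · 21600/24149 = 21600.

21600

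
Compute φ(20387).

First factor: 20387 = 19 · 29 · 37.
φ(20387) = 20387 · (1 − 1/19) · (1 − 1/29) · (1 − 1/37)
       = 20387 · 18144/20387 = 18144.

18144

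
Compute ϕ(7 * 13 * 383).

27504

φ(34853) = 34853 · (1 − 1/7) · (1 − 1/13) · (1 − 1/383)
       = 34853 · 27504/34853 = 27504.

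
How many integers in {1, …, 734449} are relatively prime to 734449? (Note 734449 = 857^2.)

φ(857^2) = 857^2 − 857^1 = 734449 − 857 = 733592.

733592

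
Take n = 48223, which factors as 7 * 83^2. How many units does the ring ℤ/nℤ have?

φ(7) = 7 − 1 = 6.
φ(83^2) = 83^2 − 83^1 = 6889 − 83 = 6806.
φ(48223) = 6 × 6806 = 40836.

40836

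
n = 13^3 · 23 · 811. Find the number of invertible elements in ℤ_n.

36138960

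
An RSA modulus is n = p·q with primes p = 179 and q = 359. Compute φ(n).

φ(179) = 179 − 1 = 178.
φ(359) = 359 − 1 = 358.
Since φ is multiplicative, φ(64261) = 178 · 358 = 63724.

63724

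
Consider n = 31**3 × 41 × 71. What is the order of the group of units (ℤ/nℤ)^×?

80724000

φ(86721601) = 86721601 · (1 − 1/31) · (1 − 1/41) · (1 − 1/71)
       = 86721601 · 84000/90241 = 80724000.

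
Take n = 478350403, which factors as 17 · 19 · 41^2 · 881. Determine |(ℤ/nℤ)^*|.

φ(17) = 17 − 1 = 16.
φ(19) = 19 − 1 = 18.
φ(41^2) = 41^1·(41−1) = 41·40 = 1640.
φ(881) = 881 − 1 = 880.
Multiply: 16 · 18 · 1640 · 880 = 415641600.

415641600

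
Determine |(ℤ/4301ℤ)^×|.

First factor: 4301 = 11 · 17 · 23.
φ(11) = 11 − 1 = 10.
φ(17) = 17 − 1 = 16.
φ(23) = 23 − 1 = 22.
Multiply: 10 · 16 · 22 = 3520.

3520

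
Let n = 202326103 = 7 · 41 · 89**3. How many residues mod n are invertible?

167291520

φ(202326103) = 202326103 · (1 − 1/7) · (1 − 1/41) · (1 − 1/89)
       = 202326103 · 21120/25543 = 167291520.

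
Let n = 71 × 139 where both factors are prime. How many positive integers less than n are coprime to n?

9660

φ(n) = (p − 1)(q − 1) = (71−1)(139−1) = 70·138 = 9660.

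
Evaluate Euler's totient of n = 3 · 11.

20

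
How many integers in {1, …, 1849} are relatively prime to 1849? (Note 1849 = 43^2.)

φ(43^2) = 43^1·(43−1) = 43·42 = 1806.

1806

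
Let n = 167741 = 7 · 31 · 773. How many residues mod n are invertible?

138960

φ(7) = 7 − 1 = 6.
φ(31) = 31 − 1 = 30.
φ(773) = 773 − 1 = 772.
φ(167741) = 6 × 30 × 772 = 138960.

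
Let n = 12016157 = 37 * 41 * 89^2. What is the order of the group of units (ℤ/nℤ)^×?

11278080

φ(12016157) = 12016157 · (1 − 1/37) · (1 − 1/41) · (1 − 1/89)
       = 12016157 · 126720/135013 = 11278080.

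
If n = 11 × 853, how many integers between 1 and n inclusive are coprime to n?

φ(11) = 11 − 1 = 10.
φ(853) = 853 − 1 = 852.
φ(9383) = 10 × 852 = 8520.

8520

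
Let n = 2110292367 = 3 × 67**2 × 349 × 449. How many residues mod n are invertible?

φ(3) = 3 − 1 = 2.
φ(67^2) = 67^2 − 67^1 = 4489 − 67 = 4422.
φ(349) = 349 − 1 = 348.
φ(449) = 449 − 1 = 448.
φ(2110292367) = 2 × 4422 × 348 × 448 = 1378814976.

1378814976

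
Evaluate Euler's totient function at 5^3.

100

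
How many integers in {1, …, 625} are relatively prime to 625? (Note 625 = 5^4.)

φ(625) = 625 · (1 − 1/5)
       = 625 · 4/5 = 500.

500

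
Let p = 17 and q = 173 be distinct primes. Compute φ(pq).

φ(pq) = (p−1)(q−1) = 16 · 172 = 2752.

2752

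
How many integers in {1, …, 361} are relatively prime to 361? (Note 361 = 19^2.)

φ(19^2) = 19^1·(19−1) = 19·18 = 342.

342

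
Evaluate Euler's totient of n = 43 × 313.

13104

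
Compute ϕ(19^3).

φ(19^3) = 19^2·(19−1) = 361·18 = 6498.

6498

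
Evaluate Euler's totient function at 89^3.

697048

φ(704969) = 704969 · (1 − 1/89)
       = 704969 · 88/89 = 697048.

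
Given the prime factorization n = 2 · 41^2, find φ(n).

1640

φ(2) = 2 − 1 = 1.
φ(41^2) = 41^1·(41−1) = 41·40 = 1640.
Since φ is multiplicative, φ(3362) = 1 · 1640 = 1640.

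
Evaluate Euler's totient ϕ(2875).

2875 = 5**3 · 23.
φ(2875) = 2875 · (1 − 1/5) · (1 − 1/23)
       = 2875 · 88/115 = 2200.

2200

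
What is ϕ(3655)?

2688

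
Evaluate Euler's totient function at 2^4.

8

φ(2^4) = 2^4 − 2^3 = 16 − 8 = 8.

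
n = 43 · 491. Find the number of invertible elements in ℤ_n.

φ(21113) = 21113 · (1 − 1/43) · (1 − 1/491)
       = 21113 · 20580/21113 = 20580.

20580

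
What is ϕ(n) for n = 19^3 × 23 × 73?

φ(11516261) = 11516261 · (1 − 1/19) · (1 − 1/23) · (1 − 1/73)
       = 11516261 · 28512/31901 = 10292832.

10292832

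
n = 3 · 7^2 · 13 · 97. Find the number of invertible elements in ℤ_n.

96768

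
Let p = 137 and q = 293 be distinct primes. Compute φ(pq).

39712

φ(40141) = 40141 · (1 − 1/137) · (1 − 1/293)
       = 40141 · 39712/40141 = 39712.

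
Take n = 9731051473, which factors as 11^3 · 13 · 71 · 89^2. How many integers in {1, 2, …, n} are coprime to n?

φ(9731051473) = 9731051473 · (1 − 1/11) · (1 − 1/13) · (1 − 1/71) · (1 − 1/89)
       = 9731051473 · 739200/903617 = 7960444800.

7960444800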